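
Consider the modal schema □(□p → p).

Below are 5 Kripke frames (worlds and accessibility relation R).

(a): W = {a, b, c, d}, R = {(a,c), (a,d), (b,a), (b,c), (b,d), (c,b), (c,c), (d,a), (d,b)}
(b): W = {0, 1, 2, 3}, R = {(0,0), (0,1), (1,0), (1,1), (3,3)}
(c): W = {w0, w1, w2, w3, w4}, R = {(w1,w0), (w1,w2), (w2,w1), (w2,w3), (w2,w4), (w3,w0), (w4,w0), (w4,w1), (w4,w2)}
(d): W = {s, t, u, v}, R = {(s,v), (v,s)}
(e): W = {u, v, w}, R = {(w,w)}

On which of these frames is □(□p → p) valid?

The schema corresponds to shift-reflexivity: ∀x ∀y (Rxy → Ryy).
(a): fails — Rba but not Raa.
(b): satisfies the condition.
(c): fails — Rw1w2 but not Rw2w2.
(d): fails — Rsv but not Rvv.
(e): satisfies the condition.

(b), (e)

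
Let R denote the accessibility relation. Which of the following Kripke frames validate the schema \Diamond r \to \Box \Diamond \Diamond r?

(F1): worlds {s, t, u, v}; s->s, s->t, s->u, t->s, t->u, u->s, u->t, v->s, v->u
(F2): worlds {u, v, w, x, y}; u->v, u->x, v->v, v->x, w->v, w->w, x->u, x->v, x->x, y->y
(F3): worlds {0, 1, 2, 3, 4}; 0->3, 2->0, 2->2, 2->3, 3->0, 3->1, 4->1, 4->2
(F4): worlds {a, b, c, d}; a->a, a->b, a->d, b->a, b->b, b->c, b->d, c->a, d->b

(F1)

This is the axiom for a generalized confluence (Geach) condition; its first-order frame correspondent is \forall x \forall y \forall z ((xRy \wedge xRz) \to \exists w (y = w \wedge z R^2 w)).
(F1): ✓.
(F2): fails — wRw, wRv but no t with w=t and vR²t.
(F3): fails — 2R0, 2R3 but no w with 0=w and 3R²w.
(F4): fails — bRc, bRc but no w with c=w and cR²w.
Valid on: (F1).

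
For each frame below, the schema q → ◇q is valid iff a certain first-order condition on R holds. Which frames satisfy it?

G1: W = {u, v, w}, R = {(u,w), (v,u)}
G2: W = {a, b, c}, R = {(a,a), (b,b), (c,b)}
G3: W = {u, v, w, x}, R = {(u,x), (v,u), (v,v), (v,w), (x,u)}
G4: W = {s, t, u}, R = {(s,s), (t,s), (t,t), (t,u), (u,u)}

This is the axiom for reflexivity; its first-order frame correspondent is ∀x Rxx.
G1: fails — world u does not see itself.
G2: fails — world c does not see itself.
G3: fails — world u does not see itself.
G4: condition met.
Valid on: G4.

G4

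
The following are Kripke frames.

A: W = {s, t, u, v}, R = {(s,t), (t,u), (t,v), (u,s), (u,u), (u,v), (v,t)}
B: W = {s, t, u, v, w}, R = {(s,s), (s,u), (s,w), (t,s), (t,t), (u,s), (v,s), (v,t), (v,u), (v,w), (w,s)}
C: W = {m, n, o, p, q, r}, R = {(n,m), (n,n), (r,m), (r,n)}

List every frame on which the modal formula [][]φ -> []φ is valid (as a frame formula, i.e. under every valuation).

This is the axiom for density; its first-order frame correspondent is forall x forall y (Rxy -> exists z (Rxz & Rzy)).
A: fails — Rvt but no z with Rvz and Rzt.
B: holds.
C: holds.

B, C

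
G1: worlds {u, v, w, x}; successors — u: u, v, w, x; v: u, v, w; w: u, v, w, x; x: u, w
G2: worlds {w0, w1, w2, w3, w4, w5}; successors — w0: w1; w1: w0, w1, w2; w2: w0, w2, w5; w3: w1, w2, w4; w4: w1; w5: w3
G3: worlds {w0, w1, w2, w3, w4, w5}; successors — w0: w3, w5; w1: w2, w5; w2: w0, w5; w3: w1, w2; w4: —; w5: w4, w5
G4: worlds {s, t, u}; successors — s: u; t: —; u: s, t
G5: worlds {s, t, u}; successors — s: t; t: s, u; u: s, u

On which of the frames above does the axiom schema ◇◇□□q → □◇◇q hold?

G1, G2, G5

This is the axiom for a generalized confluence (Geach) condition; its first-order frame correspondent is ∀x ∀y ∀z ((xR²y ∧ xRz) → ∃w (yR²w ∧ zR²w)).
G1: ✓.
G2: ✓.
G3: fails — w0R²w4, w0Rw3 but no w with w4R²w and w3R²w.
G4: fails — sR²s, sRu but no w with sR²w and uR²w.
G5: ✓.
Valid on: G1, G2, G5.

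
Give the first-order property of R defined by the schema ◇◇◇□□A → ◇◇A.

This is a Sahlqvist (Geach-type) schema ◇^3□^2A → □^0◇^2A.
First-order correspondent: ∀x ∀y (xR³y → ∃w (yR²w ∧ xR²w)).

∀x ∀y (xR³y → ∃w (yR²w ∧ xR²w))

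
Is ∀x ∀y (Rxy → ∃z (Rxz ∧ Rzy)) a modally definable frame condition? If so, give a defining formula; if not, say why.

The condition is density. A defining modal formula is □□r → □r.
Suppose □□r→□r is valid. Take Rxy and set V(r)={w : xR²w}. Then □□r at x, so □r at x, so r at y, i.e. ∃z(Rxz∧Rzy).

Yes, by □□r → □r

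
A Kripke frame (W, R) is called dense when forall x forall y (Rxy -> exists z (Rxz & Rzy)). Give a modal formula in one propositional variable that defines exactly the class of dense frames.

This is density; the standard corresponding axiom is C4: □□q → □q.
Suppose □□q→□q is valid. Take Rxy and set V(q)={w : xR²w}. Then □□q at x, so □q at x, so q at y, i.e. ∃z(Rxz∧Rzy).

□□q → □q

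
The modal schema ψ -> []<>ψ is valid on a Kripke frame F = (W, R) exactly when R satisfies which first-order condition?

symmetry: forall x forall y (Rxy -> Ryx)

Suppose ψ→□◇ψ is valid. Take Rxy and set V(ψ)={x}. Then ψ at x, so □◇ψ at x, so ◇ψ at y, so some z with Ryz has ψ; z=x, i.e. Ryx.
Conversely, on a frame with symmetry the schema holds at every world under every valuation.
So the correspondent is symmetry.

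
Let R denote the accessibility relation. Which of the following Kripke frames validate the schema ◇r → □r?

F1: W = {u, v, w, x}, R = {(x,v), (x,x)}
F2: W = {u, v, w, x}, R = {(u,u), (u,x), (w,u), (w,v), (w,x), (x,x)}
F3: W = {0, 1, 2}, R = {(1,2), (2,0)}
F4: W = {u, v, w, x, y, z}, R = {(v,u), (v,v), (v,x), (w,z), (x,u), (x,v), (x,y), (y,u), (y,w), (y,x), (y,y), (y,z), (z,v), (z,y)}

F3

Frame correspondent (Sahlqvist): ∀x ∀y ∀z (Rxy ∧ Rxz → y = z) — i.e. partial functionality.
F1: fails — x sees both v and x.
F2: fails — u sees both u and x.
F3: satisfies the condition.
F4: fails — v sees both u and v.
Valid on: F3.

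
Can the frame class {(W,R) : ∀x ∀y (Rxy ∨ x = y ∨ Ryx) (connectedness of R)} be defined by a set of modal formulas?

Modal frame validity is preserved under disjoint unions.
Take 2 disjoint single-world reflexive frames: each is trivially connected, but their disjoint union has 2 worlds with no edge between distinct components, so it is not connected.
So no modal formula (or set of formulas) defines exactly the connected frames.

Not modally definable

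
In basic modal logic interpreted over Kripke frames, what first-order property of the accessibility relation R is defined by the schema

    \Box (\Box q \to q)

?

shift-reflexivity

Suppose □(□q→q) is valid. Take Rxy and set V(q)={w : Ryw}. Then at y, □q holds; since □(□q→q) at x, □q→q at y, so q at y, i.e. Ryy.
Conversely, on a frame with shift-reflexivity the schema holds at every world under every valuation.
So the correspondent is shift-reflexivity.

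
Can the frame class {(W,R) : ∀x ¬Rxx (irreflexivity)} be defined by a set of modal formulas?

Modal frame validity is preserved under surjective bounded morphisms.
The 3-cycle (worlds s,t,u with s→t→u→s) is irreflexive, and the map sending every world to a single reflexive point • is a surjective bounded morphism (forth: every edge maps to (•,•); back: every world has a successor). So any modal formula valid on the 3-cycle is also valid on the reflexive point, which is not irreflexive.
Hence irreflexivity is not modally definable.

Not modally definable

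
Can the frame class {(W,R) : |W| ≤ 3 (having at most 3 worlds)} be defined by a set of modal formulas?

Any modally definable frame class is closed under disjoint unions.
Any modal formula valid on each of 4 disjoint one-world frames is valid on their disjoint union (validity is preserved under disjoint unions). Each one-world frame has |W|=1≤3, but the union has |W|=4.
So the class is not modally definable.

No — not modally definable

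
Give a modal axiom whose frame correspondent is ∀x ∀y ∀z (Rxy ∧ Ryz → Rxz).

□p → □□p

The condition is transitivity. The 4 schema □p → □□p defines it.
Suppose □p→□□p is valid. Take Rxy, Ryz and set V(p)={w : Rxw}. Then □p at x, so □□p at x, so □p at y, so p at z, i.e. Rxz.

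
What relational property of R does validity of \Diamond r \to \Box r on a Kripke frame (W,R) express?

partial functionality: \forall x \forall y \forall z (Rxy \wedge Rxz \to y = z)

Suppose ◇r→□r is valid. Take Rxy, Rxz and set V(r)={y}. Then ◇r at x, so □r at x, so r at z, i.e. z=y.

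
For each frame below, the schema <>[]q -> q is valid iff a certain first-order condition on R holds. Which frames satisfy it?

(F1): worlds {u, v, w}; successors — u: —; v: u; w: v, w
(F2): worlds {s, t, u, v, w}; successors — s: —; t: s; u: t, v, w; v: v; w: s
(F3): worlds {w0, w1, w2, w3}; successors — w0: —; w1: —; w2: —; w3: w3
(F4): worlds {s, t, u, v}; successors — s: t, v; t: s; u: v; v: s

The schema corresponds to symmetry: forall x forall y (Rxy -> Ryx).
(F1): fails — Rvu but not Ruv.
(F2): fails — Ruv but not Rvu.
(F3): condition met.
(F4): fails — Ruv but not Rvu.

(F3)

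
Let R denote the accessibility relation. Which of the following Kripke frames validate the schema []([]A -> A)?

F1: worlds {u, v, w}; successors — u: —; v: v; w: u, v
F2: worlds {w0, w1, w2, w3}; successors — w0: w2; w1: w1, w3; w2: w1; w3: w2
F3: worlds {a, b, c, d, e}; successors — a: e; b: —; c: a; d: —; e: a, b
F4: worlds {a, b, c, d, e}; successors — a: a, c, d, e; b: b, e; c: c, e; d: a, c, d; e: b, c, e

This is the axiom for shift-reflexivity; its first-order frame correspondent is forall x forall y (Rxy -> Ryy).
F1: fails — Rwu but not Ruu.
F2: fails — Rw3w2 but not Rw2w2.
F3: fails — Rea but not Raa.
F4: holds.
Valid on: F4.

F4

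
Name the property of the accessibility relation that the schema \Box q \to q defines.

This schema is the T axiom.
Its frame correspondent is reflexivity — \forall x Rxx.

Reflexivity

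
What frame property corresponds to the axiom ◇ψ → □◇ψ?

the Euclidean property

Suppose ◇ψ→□◇ψ is valid. Take Rxy, Rxz and set V(ψ)={y}. Then ◇ψ at x, so □◇ψ at x, so ◇ψ at z, so some w with Rzw has ψ; w=y, i.e. Rzy. By symmetry of the argument, Ryz.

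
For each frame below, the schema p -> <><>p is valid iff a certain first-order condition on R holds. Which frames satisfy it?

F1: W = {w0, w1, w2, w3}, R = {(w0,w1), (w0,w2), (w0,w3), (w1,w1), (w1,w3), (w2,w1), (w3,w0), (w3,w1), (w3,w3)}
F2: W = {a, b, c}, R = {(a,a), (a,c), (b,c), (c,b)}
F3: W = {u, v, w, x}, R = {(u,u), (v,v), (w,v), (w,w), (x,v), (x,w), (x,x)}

F2, F3

The schema corresponds to a generalized confluence (Geach) condition: forall x exists w (x = w & x R^2 w).
F1: fails — at w2 but no w with w2=w and w2R²w.
F2: condition met.
F3: condition met.
Valid on: F2, F3.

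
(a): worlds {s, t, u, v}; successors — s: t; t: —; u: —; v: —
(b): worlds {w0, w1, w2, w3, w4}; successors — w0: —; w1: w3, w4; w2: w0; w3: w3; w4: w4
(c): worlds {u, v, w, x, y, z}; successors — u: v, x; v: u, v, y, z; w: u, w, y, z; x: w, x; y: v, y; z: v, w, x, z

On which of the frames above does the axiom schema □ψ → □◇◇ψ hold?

(c)

Frame correspondent (Sahlqvist): ∀x ∀z (xRz → ∃w (xRw ∧ zR²w)) — i.e. a generalized confluence (Geach) condition.
(a): fails — sRt but no w with sRw and tR²w.
(b): fails — w2Rw0 but no w with w2Rw and w0R²w.
(c): satisfies the condition.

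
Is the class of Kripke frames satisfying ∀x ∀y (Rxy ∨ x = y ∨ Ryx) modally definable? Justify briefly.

No — not modally definable

Any modally definable frame class is closed under disjoint unions.
Take 3 disjoint single-world reflexive frames: each is trivially connected, but their disjoint union has 3 worlds with no edge between distinct components, so it is not connected.
So no modal formula (or set of formulas) defines exactly the connected frames.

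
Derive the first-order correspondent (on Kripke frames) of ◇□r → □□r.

This is a Sahlqvist (Geach-type) schema ◇^1□^1r → □^2◇^0r.
Minimal-valuation argument: fix x; take any y with xR^1y and any z with xR^2z. Set V(r) to the set of worlds R-reachable from y in exactly 1 step. Then □^1r holds at y, so the antecedent holds at x; validity forces ◇^0r at z, giving a w with zR^0w and yR^1w.
First-order correspondent: ∀x ∀y ∀z ((xRy ∧ xR²z) → ∃w (yRw ∧ z = w)).

∀x ∀y ∀z ((xRy ∧ xR²z) → ∃w (yRw ∧ z = w))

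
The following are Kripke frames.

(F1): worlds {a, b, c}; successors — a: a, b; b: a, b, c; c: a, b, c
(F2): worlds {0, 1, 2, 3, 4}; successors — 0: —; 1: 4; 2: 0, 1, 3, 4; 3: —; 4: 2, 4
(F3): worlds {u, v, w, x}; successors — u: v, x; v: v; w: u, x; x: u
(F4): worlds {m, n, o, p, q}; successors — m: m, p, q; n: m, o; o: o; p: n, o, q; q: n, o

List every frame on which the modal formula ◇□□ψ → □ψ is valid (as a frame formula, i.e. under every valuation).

(F1)

The schema corresponds to a generalized confluence (Geach) condition: ∀x ∀y ∀z ((xRy ∧ xRz) → ∃w (yR²w ∧ z = w)).
(F1): ✓.
(F2): fails — 2R0, 2R0 but no w with 0R²w and 0=w.
(F3): fails — uRv, uRx but no t with vR²t and x=t.
(F4): fails — mRp, mRp but no w with pR²w and p=w.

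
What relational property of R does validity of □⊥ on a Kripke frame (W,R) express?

emptiness of R: ∀x ∀y ¬Rxy

□⊥ is valid iff no world has any successor (otherwise □⊥ fails at any world with one).
Conversely, on a frame with emptiness of R the schema holds at every world under every valuation.
Frame condition: ∀x ∀y ¬Rxy.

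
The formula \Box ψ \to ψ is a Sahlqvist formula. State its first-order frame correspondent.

reflexivity: \forall x Rxx

This is the T axiom.
It corresponds to reflexivity: \forall x Rxx.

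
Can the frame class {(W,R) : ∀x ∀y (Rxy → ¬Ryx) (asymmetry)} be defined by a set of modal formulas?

If a class were modally definable it would be closed under surjective bounded morphisms (Goldblatt–Thomason).
The 3-cycle (worlds s,t,u with s→t→u→s) is asymmetric. Mapping every world to a single reflexive point • is a surjective bounded morphism, and the reflexive point is not asymmetric (R•• but asymmetry requires ¬R••).
Hence asymmetry is not modally definable.

Not definable by any modal formula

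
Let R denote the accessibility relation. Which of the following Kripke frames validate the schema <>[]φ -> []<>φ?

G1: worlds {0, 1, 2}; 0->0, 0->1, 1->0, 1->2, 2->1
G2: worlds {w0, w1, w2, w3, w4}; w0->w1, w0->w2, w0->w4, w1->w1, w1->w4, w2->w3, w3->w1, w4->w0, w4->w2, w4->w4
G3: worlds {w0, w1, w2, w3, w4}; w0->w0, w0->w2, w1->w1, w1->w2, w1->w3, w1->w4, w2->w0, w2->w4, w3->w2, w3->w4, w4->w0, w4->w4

This is the axiom for convergence; its first-order frame correspondent is forall x forall y forall z (Rxy & Rxz -> exists w (Ryw & Rzw)).
G1: ✓.
G2: fails — Rw0w4 and Rw0w2 but w4 and w2 have no common successor.
G3: ✓.
Valid on: G1, G3.

G1, G3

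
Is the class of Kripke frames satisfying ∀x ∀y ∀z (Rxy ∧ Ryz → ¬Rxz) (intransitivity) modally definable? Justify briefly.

Any modally definable frame class is closed under surjective bounded morphisms.
The 7-cycle (worlds 0,1,2,3,4,5,6 with 0→1→2→3→4→5→6→0) is intransitive. Mapping every world to a single reflexive point • is a surjective bounded morphism; the reflexive point is not intransitive (R••∧R•• but R••).
Hence intransitivity is not modally definable.

No — not modally definable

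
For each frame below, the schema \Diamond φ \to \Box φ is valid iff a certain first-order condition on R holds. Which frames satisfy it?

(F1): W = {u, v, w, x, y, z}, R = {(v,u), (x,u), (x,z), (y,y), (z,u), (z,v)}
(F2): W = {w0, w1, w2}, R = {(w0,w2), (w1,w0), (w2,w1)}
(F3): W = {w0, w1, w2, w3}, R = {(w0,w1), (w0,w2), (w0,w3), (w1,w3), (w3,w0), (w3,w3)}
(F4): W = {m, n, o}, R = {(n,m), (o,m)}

(F2), (F4)

Frame correspondent (Sahlqvist): \forall x \forall y \forall z (Rxy \wedge Rxz \to y = z) — i.e. partial functionality.
(F1): fails — x sees both u and z.
(F2): condition met.
(F3): fails — w0 sees both w1 and w2.
(F4): condition met.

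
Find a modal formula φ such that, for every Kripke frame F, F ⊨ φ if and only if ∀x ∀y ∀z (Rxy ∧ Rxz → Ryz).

The condition is the Euclidean property. The 5 schema ◇r → □◇r defines it.
Suppose ◇r→□◇r is valid. Take Rxy, Rxz and set V(r)={y}. Then ◇r at x, so □◇r at x, so ◇r at z, so some w with Rzw has r; w=y, i.e. Rzy. By symmetry of the argument, Ryz.

◇r → □◇r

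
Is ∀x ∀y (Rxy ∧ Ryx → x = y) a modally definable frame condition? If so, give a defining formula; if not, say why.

No

If a class were modally definable it would be closed under surjective bounded morphisms (Goldblatt–Thomason).
The 6-cycle (worlds a,b,c,d,e,f with a→b→c→d→e→f→a) is antisymmetric. Sending even-indexed worlds to • and odd-indexed worlds to ∘ is a surjective bounded morphism onto the two-world frame with •↔∘, which is not antisymmetric.
So the class is not modally definable.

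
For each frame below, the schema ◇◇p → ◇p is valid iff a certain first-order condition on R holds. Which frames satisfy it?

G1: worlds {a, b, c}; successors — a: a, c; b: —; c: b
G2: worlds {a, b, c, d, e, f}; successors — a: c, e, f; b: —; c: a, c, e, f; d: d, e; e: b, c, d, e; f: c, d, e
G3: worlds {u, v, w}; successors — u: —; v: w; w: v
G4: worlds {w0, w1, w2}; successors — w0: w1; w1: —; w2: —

Frame correspondent (Sahlqvist): ∀x ∀y ∀z (Rxy ∧ Ryz → Rxz) — i.e. transitivity.
G1: fails — Rac and Rcb but not Rab.
G2: fails — Rde and Reb but not Rdb.
G3: fails — Rwv and Rvw but not Rww.
G4: ✓.
Valid on: G4.

G4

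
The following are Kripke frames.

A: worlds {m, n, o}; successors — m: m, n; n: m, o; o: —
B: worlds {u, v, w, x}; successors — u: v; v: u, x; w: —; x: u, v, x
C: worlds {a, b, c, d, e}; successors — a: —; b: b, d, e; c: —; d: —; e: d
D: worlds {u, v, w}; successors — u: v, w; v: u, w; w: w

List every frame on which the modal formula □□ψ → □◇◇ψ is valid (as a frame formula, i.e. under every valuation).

B, D

The schema corresponds to a generalized confluence (Geach) condition: ∀x ∀z (xRz → ∃w (xR²w ∧ zR²w)).
A: fails — nRo but no w with nR²w and oR²w.
B: satisfies the condition.
C: fails — bRd but no w with bR²w and dR²w.
D: satisfies the condition.
Valid on: B, D.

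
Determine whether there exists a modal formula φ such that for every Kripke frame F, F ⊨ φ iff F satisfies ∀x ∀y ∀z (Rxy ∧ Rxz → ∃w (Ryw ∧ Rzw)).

Yes — defined by ◇□q → □◇q

Yes: it is convergence, defined by the .2 schema ◇□q → □◇q.
Suppose ◇□q→□◇q is valid. Take Rxy, Rxz and set V(q)={w : Ryw}. Then □q at y so ◇□q at x, so □◇q at x, so ◇q at z, giving w with Rzw and Ryw.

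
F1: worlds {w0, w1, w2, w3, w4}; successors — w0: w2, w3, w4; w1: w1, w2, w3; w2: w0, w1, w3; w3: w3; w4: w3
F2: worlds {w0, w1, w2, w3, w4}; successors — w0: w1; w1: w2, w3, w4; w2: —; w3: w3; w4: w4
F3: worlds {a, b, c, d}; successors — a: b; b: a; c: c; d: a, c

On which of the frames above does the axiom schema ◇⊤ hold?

F1, F3

This is the axiom for seriality; its first-order frame correspondent is ∀x ∃y Rxy.
F1: ✓.
F2: fails — world w2 has no successor.
F3: ✓.
Valid on: F1, F3.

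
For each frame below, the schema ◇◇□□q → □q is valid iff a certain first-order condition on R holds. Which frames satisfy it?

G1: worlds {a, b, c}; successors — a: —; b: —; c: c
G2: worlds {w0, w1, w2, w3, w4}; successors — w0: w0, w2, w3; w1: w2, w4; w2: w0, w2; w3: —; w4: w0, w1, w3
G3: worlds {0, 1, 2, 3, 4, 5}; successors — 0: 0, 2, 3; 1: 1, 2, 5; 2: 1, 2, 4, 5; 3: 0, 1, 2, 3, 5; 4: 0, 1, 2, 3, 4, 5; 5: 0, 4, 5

G1

This is the axiom for a generalized confluence (Geach) condition; its first-order frame correspondent is ∀x ∀y ∀z ((xR²y ∧ xRz) → ∃w (yR²w ∧ z = w)).
G1: holds.
G2: fails — w0R²w3, w0Rw0 but no w with w3R²w and w0=w.
G3: fails — 0R²1, 0R3 but no w with 1R²w and 3=w.
Valid on: G1.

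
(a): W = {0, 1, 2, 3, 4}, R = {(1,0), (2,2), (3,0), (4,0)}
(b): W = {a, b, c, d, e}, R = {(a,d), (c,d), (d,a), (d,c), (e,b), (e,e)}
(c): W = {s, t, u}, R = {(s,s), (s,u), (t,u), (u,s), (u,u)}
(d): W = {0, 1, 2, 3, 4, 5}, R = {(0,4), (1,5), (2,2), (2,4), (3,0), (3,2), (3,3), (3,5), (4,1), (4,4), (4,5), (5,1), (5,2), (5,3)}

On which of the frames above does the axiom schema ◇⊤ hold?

The schema corresponds to seriality: ∀x ∃y Rxy.
(a): fails — world 0 has no successor.
(b): fails — world b has no successor.
(c): holds.
(d): holds.

(c), (d)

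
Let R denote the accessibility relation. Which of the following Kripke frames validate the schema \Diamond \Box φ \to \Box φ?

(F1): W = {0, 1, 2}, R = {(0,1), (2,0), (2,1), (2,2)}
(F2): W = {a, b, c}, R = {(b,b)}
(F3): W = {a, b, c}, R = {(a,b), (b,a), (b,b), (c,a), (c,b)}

Frame correspondent (Sahlqvist): \forall x \forall y \forall z (Rxy \wedge Rxz \to Ryz) — i.e. the Euclidean property.
(F1): fails — R01 and R01 but not R11.
(F2): condition met.
(F3): fails — Rba and Rba but not Raa.

(F2)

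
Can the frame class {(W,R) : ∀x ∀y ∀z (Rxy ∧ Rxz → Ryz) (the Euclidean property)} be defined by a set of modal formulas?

The condition is the Euclidean property. A defining modal formula is ◇r → □◇r.
Suppose ◇r→□◇r is valid. Take Rxy, Rxz and set V(r)={y}. Then ◇r at x, so □◇r at x, so ◇r at z, so some w with Rzw has r; w=y, i.e. Rzy. By symmetry of the argument, Ryz.

Definable; ◇r → □◇r defines it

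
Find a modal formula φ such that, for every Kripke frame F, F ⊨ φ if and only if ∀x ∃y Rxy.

□s → ◇s

A defining formula is □s → ◇s (the D axiom).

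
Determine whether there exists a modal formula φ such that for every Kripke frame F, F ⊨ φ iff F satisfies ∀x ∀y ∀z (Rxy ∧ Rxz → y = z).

Definable; ◇p → □p defines it

This is a Sahlqvist condition; the CD axiom ◇p → □p defines it.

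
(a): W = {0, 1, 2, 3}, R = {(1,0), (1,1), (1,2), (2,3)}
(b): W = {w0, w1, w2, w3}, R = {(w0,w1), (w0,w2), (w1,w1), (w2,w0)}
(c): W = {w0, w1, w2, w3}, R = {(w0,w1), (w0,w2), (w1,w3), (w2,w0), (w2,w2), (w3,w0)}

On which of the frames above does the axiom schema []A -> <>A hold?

Frame correspondent (Sahlqvist): forall x exists y Rxy — i.e. seriality.
(a): fails — world 0 has no successor.
(b): fails — world w3 has no successor.
(c): satisfies the condition.

(c)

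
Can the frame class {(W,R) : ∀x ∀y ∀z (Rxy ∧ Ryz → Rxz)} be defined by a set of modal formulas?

The condition is transitivity. A defining modal formula is □r → □□r.
Suppose □r→□□r is valid. Take Rxy, Ryz and set V(r)={w : Rxw}. Then □r at x, so □□r at x, so □r at y, so r at z, i.e. Rxz.

Yes, by □r → □□r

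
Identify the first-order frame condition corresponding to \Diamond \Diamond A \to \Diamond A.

transitivity: \forall x \forall y \forall z (Rxy \wedge Ryz \to Rxz)

Equivalently (dual form): □A → □□A.
Suppose □A→□□A is valid. Take Rxy, Ryz and set V(A)={w : Rxw}. Then □A at x, so □□A at x, so □A at y, so A at z, i.e. Rxz.
Conversely, on a frame with transitivity the schema holds at every world under every valuation.
So the correspondent is transitivity.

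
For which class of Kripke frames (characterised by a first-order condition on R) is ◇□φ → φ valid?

symmetry: ∀x ∀y (Rxy → Ryx)

Replacing φ by ¬φ and contraposing gives the equivalent schema φ → □◇φ.
Suppose φ→□◇φ is valid. Take Rxy and set V(φ)={x}. Then φ at x, so □◇φ at x, so ◇φ at y, so some z with Ryz has φ; z=x, i.e. Ryx.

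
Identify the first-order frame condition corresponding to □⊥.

□⊥ is valid iff no world has any successor (otherwise □⊥ fails at any world with one).
Conversely, any frame satisfying ∀x ∀y ¬Rxy validates the schema.
So the correspondent is emptiness of R.

emptiness of R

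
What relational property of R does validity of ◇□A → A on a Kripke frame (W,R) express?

This is frame-equivalent to A → □◇A (substitute ¬A for A and contrapose).
Suppose A→□◇A is valid. Take Rxy and set V(A)={x}. Then A at x, so □◇A at x, so ◇A at y, so some z with Ryz has A; z=x, i.e. Ryx.

symmetry: ∀x ∀y (Rxy → Ryx)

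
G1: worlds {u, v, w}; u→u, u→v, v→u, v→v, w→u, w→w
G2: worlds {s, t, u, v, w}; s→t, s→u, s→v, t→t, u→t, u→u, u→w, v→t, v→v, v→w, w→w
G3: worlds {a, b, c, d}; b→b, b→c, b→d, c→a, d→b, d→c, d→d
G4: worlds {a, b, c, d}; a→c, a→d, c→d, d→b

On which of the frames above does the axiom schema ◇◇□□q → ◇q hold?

The schema corresponds to a generalized confluence (Geach) condition: ∀x ∀y (xR²y → ∃w (yR²w ∧ xRw)).
G1: condition met.
G2: fails — sR²w but no w* with wR²w* and sRw*.
G3: fails — bR²a but no w with aR²w and bRw.
G4: fails — aR²b but no w with bR²w and aRw.

G1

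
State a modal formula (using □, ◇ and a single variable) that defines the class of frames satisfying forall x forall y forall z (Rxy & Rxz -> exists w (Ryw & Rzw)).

◇□s → □◇s

This is convergence; the standard corresponding axiom is .2: ◇□s → □◇s.
Suppose ◇□s→□◇s is valid. Take Rxy, Rxz and set V(s)={w : Ryw}. Then □s at y so ◇□s at x, so □◇s at x, so ◇s at z, giving w with Rzw and Ryw.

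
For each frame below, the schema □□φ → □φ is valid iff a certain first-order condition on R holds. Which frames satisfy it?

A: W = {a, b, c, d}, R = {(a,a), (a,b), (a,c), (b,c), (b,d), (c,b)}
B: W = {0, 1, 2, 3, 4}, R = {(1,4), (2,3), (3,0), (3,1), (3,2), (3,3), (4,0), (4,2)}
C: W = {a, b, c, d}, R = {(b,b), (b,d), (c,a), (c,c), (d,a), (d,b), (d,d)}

This is the axiom for density; its first-order frame correspondent is ∀x ∀y (Rxy → ∃z (Rxz ∧ Rzy)).
A: fails — Rbc but no z with Rbz and Rzc.
B: fails — R14 but no z with R1z and Rz4.
C: satisfies the condition.

C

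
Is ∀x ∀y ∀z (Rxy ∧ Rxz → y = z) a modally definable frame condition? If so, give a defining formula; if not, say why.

Yes — defined by ◇r → □r

Yes: it is partial functionality, defined by the CD schema ◇r → □r.
Suppose ◇r→□r is valid. Take Rxy, Rxz and set V(r)={y}. Then ◇r at x, so □r at x, so r at z, i.e. z=y.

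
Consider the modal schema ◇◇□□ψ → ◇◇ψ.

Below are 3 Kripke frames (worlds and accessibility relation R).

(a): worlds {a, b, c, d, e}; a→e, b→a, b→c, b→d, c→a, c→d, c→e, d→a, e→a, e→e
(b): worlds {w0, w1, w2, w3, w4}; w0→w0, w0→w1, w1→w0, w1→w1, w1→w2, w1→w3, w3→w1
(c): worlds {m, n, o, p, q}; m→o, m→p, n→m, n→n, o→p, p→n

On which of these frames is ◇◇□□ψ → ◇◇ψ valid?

(a), (c)

Frame correspondent (Sahlqvist): ∀x ∀y (xR²y → ∃w (yR²w ∧ xR²w)) — i.e. a generalized confluence (Geach) condition.
(a): holds.
(b): fails — w0R²w2 but no w with w2R²w and w0R²w.
(c): holds.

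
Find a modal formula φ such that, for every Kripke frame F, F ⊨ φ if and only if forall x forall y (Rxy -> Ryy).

The condition is shift-reflexivity. The T□ schema □(□p → p) defines it.
Suppose □(□p→p) is valid. Take Rxy and set V(p)={w : Ryw}. Then at y, □p holds; since □(□p→p) at x, □p→p at y, so p at y, i.e. Ryy.

□(□p → p)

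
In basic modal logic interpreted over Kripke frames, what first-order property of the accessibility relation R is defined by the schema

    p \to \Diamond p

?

This schema is equivalent to the T axiom □p → p.
Its frame correspondent is reflexivity — \forall x Rxx.

Reflexivity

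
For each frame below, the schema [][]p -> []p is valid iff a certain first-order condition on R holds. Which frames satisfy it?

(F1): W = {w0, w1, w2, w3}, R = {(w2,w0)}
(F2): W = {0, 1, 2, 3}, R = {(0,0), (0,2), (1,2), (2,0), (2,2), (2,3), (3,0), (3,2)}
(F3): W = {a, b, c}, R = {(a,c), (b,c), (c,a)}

Frame correspondent (Sahlqvist): forall x forall y (Rxy -> exists z (Rxz & Rzy)) — i.e. density.
(F1): fails — Rw2w0 but no z with Rw2z and Rzw0.
(F2): condition met.
(F3): fails — Rac but no z with Raz and Rzc.
Valid on: (F2).

(F2)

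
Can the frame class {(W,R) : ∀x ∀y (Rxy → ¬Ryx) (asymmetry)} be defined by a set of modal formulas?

Any modally definable frame class is closed under surjective bounded morphisms.
The 5-cycle (worlds 0,1,2,3,4 with 0→1→2→3→4→0) is asymmetric. Mapping every world to a single reflexive point • is a surjective bounded morphism, and the reflexive point is not asymmetric (R•• but asymmetry requires ¬R••).
Hence asymmetry is not modally definable.

Not modally definable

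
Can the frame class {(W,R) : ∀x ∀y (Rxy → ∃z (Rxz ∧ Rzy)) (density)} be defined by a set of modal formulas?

The condition is density. A defining modal formula is □□r → □r.

Yes — defined by □□r → □r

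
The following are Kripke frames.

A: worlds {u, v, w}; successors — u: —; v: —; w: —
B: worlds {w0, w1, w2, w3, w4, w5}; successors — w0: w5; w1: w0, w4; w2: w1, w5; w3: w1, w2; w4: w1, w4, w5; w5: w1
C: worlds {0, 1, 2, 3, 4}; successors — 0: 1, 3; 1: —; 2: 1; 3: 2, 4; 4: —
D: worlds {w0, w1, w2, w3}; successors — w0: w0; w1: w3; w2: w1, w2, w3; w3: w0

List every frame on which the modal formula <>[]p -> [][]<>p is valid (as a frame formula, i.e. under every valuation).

A

This is the axiom for a generalized confluence (Geach) condition; its first-order frame correspondent is forall x forall y forall z ((xRy & x R^2 z) -> exists w (yRw & zRw)).
A: satisfies the condition.
B: fails — w0Rw5, w0R²w1 but no w with w5Rw and w1Rw.
C: fails — 0R1, 0R²2 but no w with 1Rw and 2Rw.
D: fails — w2Rw1, w2R²w0 but no w with w1Rw and w0Rw.
Valid on: A.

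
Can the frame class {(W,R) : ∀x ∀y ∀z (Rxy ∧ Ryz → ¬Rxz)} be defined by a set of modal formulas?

Modal frame validity is preserved under surjective bounded morphisms.
The 7-cycle (worlds 0,1,2,3,4,5,6 with 0→1→2→3→4→5→6→0) is intransitive. Mapping every world to a single reflexive point • is a surjective bounded morphism; the reflexive point is not intransitive (R••∧R•• but R••).
Hence intransitivity is not modally definable.

No — not modally definable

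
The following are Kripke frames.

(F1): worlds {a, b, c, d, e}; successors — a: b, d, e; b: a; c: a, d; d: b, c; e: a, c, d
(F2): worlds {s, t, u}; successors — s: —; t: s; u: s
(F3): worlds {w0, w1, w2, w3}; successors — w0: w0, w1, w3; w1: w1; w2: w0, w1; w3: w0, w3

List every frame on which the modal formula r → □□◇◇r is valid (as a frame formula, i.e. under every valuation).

(F2)

The schema corresponds to a generalized confluence (Geach) condition: ∀x ∀z (xR²z → ∃w (x = w ∧ zR²w)).
(F1): fails — aR²b but no w with a=w and bR²w.
(F2): condition met.
(F3): fails — w0R²w1 but no w with w0=w and w1R²w.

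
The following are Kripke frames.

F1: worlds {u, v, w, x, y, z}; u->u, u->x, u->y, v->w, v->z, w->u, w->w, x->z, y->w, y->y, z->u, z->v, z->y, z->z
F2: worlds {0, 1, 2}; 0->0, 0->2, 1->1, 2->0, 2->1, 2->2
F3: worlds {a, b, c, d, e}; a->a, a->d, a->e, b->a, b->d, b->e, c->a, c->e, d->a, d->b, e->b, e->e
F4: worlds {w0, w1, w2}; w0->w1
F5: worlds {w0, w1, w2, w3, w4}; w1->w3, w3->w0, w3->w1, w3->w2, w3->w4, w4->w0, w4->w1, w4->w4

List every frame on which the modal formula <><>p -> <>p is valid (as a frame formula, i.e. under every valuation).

F4

Frame correspondent (Sahlqvist): forall x forall y forall z (Rxy & Ryz -> Rxz) — i.e. transitivity.
F1: fails — Rwu and Rux but not Rwx.
F2: fails — R02 and R21 but not R01.
F3: fails — Reb and Rba but not Rea.
F4: condition met.
F5: fails — Rw3w1 and Rw1w3 but not Rw3w3.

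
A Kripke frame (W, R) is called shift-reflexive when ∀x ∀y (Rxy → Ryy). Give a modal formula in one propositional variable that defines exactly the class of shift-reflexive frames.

□(□p → p)

A defining formula is □(□p → p) (the T□ axiom).
Suppose □(□p→p) is valid. Take Rxy and set V(p)={w : Ryw}. Then at y, □p holds; since □(□p→p) at x, □p→p at y, so p at y, i.e. Ryy.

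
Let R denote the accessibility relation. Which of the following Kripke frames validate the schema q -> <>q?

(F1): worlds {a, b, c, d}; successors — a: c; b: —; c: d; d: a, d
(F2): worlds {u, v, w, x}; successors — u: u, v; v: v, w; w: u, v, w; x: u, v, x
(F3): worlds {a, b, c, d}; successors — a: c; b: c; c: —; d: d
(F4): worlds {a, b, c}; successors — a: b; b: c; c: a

(F2)

The schema corresponds to reflexivity: forall x Rxx.
(F1): fails — world a does not see itself.
(F2): satisfies the condition.
(F3): fails — world a does not see itself.
(F4): fails — world a does not see itself.
Valid on: (F2).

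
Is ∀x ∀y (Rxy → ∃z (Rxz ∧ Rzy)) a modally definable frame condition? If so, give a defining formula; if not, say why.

Yes, by □□p → □p

This is a Sahlqvist condition; the C4 axiom □□p → □p defines it.
Suppose □□p→□p is valid. Take Rxy and set V(p)={w : xR²w}. Then □□p at x, so □p at x, so p at y, i.e. ∃z(Rxz∧Rzy).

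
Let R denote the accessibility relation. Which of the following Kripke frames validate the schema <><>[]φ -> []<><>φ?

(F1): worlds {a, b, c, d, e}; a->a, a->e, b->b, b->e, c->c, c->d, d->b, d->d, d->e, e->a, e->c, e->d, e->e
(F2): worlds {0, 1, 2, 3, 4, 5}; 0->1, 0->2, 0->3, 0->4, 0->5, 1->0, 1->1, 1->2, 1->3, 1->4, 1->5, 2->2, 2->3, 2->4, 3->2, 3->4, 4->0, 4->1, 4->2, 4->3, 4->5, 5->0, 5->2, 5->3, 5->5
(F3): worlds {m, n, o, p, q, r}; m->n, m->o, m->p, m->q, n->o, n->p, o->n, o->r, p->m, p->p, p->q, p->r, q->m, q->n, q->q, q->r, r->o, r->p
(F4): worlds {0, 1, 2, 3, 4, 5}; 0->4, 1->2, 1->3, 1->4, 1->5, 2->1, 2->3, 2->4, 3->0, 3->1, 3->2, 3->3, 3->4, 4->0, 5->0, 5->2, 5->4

This is the axiom for a generalized confluence (Geach) condition; its first-order frame correspondent is forall x forall y forall z ((x R^2 y & xRz) -> exists w (yRw & z R^2 w)).
(F1): ✓.
(F2): ✓.
(F3): fails — mR²o, mRo but no w with oRw and oR²w.
(F4): fails — 1R²4, 1R4 but no w with 4Rw and 4R²w.
Valid on: (F1), (F2).

(F1), (F2)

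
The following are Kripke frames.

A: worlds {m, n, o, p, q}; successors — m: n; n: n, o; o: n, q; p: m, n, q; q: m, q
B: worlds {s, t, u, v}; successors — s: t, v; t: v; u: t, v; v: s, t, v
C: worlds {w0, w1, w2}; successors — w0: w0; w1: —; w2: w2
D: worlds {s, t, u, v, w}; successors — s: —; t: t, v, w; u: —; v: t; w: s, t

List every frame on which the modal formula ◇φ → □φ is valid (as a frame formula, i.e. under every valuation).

C

The schema corresponds to partial functionality: ∀x ∀y ∀z (Rxy ∧ Rxz → y = z).
A: fails — n sees both n and o.
B: fails — s sees both t and v.
C: holds.
D: fails — t sees both t and v.
Valid on: C.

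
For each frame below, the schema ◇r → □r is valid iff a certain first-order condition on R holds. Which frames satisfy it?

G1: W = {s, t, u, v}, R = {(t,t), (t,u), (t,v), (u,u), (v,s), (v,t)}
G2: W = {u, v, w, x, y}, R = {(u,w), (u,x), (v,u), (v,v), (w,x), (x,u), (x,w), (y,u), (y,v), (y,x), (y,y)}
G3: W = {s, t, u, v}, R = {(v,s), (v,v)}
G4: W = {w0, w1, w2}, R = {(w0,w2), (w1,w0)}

G4

This is the axiom for partial functionality; its first-order frame correspondent is ∀x ∀y ∀z (Rxy ∧ Rxz → y = z).
G1: fails — t sees both t and u.
G2: fails — u sees both w and x.
G3: fails — v sees both s and v.
G4: satisfies the condition.
Valid on: G4.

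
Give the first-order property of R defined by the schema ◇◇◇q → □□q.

This is a Sahlqvist (Geach-type) schema ◇^3□^0q → □^2◇^0q.
Minimal-valuation argument: fix x; take any y with xR^3y and any z with xR^2z. Set V(q) to the set of worlds R-reachable from y in exactly 0 steps. Then □^0q holds at y, so the antecedent holds at x; validity forces ◇^0q at z, giving a w with zR^0w and yR^0w.
First-order correspondent: ∀x ∀y ∀z ((xR³y ∧ xR²z) → ∃w (y = w ∧ z = w)).

∀x ∀y ∀z ((xR³y ∧ xR²z) → ∃w (y = w ∧ z = w))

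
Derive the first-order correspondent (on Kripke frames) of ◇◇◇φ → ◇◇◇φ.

This is a Sahlqvist (Geach-type) schema ◇^3□^0φ → □^0◇^3φ.
Minimal-valuation argument: fix x; take any y with xR^3y and any z with xR^0z. Set V(φ) to the set of worlds R-reachable from y in exactly 0 steps. Then □^0φ holds at y, so the antecedent holds at x; validity forces ◇^3φ at z, giving a w with zR^3w and yR^0w.
First-order correspondent: ∀x ∀y (xR³y → ∃w (y = w ∧ xR³w)).

∀x ∀y (xR³y → ∃w (y = w ∧ xR³w))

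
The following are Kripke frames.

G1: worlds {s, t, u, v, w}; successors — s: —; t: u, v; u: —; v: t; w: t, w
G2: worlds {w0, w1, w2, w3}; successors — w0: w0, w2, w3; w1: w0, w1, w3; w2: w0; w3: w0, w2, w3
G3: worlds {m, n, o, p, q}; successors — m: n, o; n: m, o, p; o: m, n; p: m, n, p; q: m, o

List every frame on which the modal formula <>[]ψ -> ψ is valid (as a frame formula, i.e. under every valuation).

none

This is the axiom for a generalized confluence (Geach) condition; its first-order frame correspondent is forall x forall y (xRy -> exists w (yRw & x = w)).
G1: fails — tRu but no w* with uRw* and t=w*.
G2: fails — w1Rw0 but no w with w0Rw and w1=w.
G3: fails — pRm but no w with mRw and p=w.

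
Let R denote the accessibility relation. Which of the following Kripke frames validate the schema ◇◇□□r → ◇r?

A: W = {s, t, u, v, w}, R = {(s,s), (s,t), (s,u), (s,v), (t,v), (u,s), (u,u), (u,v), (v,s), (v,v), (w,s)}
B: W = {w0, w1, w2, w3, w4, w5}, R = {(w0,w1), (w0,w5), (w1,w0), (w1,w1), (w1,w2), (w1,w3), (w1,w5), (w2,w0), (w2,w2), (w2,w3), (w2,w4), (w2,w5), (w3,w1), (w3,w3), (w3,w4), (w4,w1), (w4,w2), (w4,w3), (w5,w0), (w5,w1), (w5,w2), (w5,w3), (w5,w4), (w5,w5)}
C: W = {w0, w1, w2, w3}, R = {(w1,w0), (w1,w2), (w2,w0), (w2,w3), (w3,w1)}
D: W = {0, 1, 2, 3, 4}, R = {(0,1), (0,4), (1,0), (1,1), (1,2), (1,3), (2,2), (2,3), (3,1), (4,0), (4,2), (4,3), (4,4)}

A, B, D

This is the axiom for a generalized confluence (Geach) condition; its first-order frame correspondent is ∀x ∀y (xR²y → ∃w (yR²w ∧ xRw)).
A: condition met.
B: condition met.
C: fails — w1R²w0 but no w with w0R²w and w1Rw.
D: condition met.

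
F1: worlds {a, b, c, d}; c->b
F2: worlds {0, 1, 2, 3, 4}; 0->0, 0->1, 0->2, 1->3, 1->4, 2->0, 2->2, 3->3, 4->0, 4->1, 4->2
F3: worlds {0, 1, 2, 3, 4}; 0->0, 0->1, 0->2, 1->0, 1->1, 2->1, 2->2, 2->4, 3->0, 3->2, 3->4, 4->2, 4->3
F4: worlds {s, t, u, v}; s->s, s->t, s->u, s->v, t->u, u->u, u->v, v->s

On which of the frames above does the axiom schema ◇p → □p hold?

F1

This is the axiom for partial functionality; its first-order frame correspondent is ∀x ∀y ∀z (Rxy ∧ Rxz → y = z).
F1: satisfies the condition.
F2: fails — 0 sees both 0 and 1.
F3: fails — 0 sees both 0 and 1.
F4: fails — s sees both s and t.
Valid on: F1.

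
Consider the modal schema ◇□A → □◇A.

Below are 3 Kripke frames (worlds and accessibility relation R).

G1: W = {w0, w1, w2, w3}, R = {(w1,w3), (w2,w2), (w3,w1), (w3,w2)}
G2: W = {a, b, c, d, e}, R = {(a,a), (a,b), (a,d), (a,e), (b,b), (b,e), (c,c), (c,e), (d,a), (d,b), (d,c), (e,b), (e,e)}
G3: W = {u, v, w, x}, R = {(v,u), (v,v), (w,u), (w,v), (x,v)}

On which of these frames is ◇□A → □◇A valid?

G2

The schema corresponds to convergence: ∀x ∀y ∀z (Rxy ∧ Rxz → ∃w (Ryw ∧ Rzw)).
G1: fails — Rw3w1 and Rw3w2 but w1 and w2 have no common successor.
G2: condition met.
G3: fails — Rvv and Rvu but v and u have no common successor.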